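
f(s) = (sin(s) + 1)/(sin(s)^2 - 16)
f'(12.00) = -0.05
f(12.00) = -0.03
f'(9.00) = 0.06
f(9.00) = -0.09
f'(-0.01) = -0.06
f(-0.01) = -0.06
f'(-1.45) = -0.01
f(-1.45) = -0.00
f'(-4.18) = 0.04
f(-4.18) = -0.12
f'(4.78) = -0.00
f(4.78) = -0.00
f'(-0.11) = -0.06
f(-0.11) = -0.06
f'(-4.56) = 0.01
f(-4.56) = -0.13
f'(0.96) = -0.04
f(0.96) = -0.12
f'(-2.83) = 0.06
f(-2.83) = -0.04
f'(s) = -2*(sin(s) + 1)*sin(s)*cos(s)/(sin(s)^2 - 16)^2 + cos(s)/(sin(s)^2 - 16)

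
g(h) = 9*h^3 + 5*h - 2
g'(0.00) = 5.00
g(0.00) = -2.00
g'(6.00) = 977.00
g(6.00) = 1972.00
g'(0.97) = 30.40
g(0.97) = 11.06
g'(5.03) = 688.12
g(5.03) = 1168.52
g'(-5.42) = 798.16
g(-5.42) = -1462.08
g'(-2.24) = 140.48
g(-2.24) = -114.35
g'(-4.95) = 666.57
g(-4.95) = -1118.34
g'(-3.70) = 374.63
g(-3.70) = -476.38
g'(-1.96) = 108.72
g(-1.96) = -79.57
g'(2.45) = 167.07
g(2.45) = 142.61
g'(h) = 27*h^2 + 5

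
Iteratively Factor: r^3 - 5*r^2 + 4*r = (r - 4)*(r^2 - r) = r*(r - 4)*(r - 1)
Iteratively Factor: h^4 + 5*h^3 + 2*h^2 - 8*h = (h + 2)*(h^3 + 3*h^2 - 4*h) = (h - 1)*(h + 2)*(h^2 + 4*h) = h*(h - 1)*(h + 2)*(h + 4)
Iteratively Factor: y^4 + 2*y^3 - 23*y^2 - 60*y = (y)*(y^3 + 2*y^2 - 23*y - 60) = y*(y - 5)*(y^2 + 7*y + 12) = y*(y - 5)*(y + 4)*(y + 3)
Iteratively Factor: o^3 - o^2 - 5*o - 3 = (o - 3)*(o^2 + 2*o + 1) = (o - 3)*(o + 1)*(o + 1)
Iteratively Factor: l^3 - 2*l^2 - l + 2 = (l - 2)*(l^2 - 1) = (l - 2)*(l - 1)*(l + 1)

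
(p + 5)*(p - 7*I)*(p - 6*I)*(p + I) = p^4 + 5*p^3 - 12*I*p^3 - 29*p^2 - 60*I*p^2 - 145*p - 42*I*p - 210*I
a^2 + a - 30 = (a - 5)*(a + 6)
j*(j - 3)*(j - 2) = j^3 - 5*j^2 + 6*j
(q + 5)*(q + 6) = q^2 + 11*q + 30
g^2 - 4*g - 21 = (g - 7)*(g + 3)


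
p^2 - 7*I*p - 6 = (p - 6*I)*(p - I)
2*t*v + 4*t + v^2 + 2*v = (2*t + v)*(v + 2)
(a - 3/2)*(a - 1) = a^2 - 5*a/2 + 3/2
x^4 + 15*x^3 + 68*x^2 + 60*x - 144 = (x - 1)*(x + 4)*(x + 6)^2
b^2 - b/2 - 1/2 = (b - 1)*(b + 1/2)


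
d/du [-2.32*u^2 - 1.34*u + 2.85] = -4.64*u - 1.34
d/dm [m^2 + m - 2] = 2*m + 1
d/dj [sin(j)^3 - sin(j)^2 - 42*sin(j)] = (3*sin(j)^2 - 2*sin(j) - 42)*cos(j)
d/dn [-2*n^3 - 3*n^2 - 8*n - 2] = -6*n^2 - 6*n - 8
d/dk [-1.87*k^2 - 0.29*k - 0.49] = -3.74*k - 0.29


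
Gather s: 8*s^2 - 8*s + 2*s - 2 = 8*s^2 - 6*s - 2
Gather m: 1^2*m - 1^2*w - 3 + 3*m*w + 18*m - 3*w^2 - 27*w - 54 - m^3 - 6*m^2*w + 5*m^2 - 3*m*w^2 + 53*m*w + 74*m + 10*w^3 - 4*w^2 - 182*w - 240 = -m^3 + m^2*(5 - 6*w) + m*(-3*w^2 + 56*w + 93) + 10*w^3 - 7*w^2 - 210*w - 297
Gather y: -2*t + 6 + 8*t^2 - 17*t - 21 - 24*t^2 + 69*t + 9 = -16*t^2 + 50*t - 6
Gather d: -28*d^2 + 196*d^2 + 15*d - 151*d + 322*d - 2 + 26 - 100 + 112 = 168*d^2 + 186*d + 36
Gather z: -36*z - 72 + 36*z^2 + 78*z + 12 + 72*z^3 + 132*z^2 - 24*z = 72*z^3 + 168*z^2 + 18*z - 60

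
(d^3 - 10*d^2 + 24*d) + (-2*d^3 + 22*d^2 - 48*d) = -d^3 + 12*d^2 - 24*d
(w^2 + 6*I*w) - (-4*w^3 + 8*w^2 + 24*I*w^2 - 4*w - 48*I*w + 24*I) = 4*w^3 - 7*w^2 - 24*I*w^2 + 4*w + 54*I*w - 24*I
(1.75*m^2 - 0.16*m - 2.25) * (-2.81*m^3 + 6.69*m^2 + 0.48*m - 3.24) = -4.9175*m^5 + 12.1571*m^4 + 6.0921*m^3 - 20.7993*m^2 - 0.5616*m + 7.29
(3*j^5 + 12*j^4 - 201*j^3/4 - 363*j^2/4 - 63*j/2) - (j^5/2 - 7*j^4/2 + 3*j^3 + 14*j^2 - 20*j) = 5*j^5/2 + 31*j^4/2 - 213*j^3/4 - 419*j^2/4 - 23*j/2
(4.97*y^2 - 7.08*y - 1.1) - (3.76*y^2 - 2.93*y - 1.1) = 1.21*y^2 - 4.15*y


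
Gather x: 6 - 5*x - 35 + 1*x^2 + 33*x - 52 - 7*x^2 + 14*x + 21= -6*x^2 + 42*x - 60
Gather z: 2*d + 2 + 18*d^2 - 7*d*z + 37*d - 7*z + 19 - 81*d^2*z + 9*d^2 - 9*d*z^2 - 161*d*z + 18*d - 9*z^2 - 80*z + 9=27*d^2 + 57*d + z^2*(-9*d - 9) + z*(-81*d^2 - 168*d - 87) + 30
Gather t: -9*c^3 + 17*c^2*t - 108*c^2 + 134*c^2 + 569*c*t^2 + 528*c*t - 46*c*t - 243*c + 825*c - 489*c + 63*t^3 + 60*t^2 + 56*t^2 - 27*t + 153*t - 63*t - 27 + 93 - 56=-9*c^3 + 26*c^2 + 93*c + 63*t^3 + t^2*(569*c + 116) + t*(17*c^2 + 482*c + 63) + 10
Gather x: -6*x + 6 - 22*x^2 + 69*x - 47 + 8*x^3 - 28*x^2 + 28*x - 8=8*x^3 - 50*x^2 + 91*x - 49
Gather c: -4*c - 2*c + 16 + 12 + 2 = 30 - 6*c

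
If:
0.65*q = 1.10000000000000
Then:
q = 1.69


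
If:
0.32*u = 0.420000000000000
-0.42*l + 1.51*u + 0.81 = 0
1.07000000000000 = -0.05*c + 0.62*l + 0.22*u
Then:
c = 66.80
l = 6.65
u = 1.31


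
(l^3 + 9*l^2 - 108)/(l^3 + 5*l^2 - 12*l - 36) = (l + 6)/(l + 2)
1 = 1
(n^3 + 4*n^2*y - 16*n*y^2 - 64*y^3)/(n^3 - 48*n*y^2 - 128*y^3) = (-n + 4*y)/(-n + 8*y)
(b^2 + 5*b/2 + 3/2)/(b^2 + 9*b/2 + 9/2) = (b + 1)/(b + 3)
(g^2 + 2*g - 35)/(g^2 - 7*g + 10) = (g + 7)/(g - 2)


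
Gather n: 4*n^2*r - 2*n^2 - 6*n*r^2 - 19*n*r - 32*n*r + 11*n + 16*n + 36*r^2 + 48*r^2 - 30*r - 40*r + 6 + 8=n^2*(4*r - 2) + n*(-6*r^2 - 51*r + 27) + 84*r^2 - 70*r + 14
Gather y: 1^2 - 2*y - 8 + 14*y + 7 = 12*y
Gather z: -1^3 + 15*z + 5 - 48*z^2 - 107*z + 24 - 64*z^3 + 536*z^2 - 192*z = -64*z^3 + 488*z^2 - 284*z + 28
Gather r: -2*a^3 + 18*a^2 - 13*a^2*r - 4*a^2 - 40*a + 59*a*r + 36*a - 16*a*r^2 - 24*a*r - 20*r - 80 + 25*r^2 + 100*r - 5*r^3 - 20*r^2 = -2*a^3 + 14*a^2 - 4*a - 5*r^3 + r^2*(5 - 16*a) + r*(-13*a^2 + 35*a + 80) - 80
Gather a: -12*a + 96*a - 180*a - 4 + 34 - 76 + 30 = -96*a - 16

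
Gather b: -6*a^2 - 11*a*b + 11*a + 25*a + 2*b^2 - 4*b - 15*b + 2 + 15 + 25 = -6*a^2 + 36*a + 2*b^2 + b*(-11*a - 19) + 42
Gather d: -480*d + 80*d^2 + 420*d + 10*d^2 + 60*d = 90*d^2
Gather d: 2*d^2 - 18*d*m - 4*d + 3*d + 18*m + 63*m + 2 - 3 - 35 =2*d^2 + d*(-18*m - 1) + 81*m - 36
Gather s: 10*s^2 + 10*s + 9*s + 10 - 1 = 10*s^2 + 19*s + 9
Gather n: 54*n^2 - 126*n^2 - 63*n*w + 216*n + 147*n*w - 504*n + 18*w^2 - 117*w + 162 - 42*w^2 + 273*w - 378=-72*n^2 + n*(84*w - 288) - 24*w^2 + 156*w - 216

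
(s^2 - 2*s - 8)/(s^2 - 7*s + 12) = (s + 2)/(s - 3)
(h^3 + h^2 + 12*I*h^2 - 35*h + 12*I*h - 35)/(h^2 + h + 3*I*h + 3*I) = (h^2 + 12*I*h - 35)/(h + 3*I)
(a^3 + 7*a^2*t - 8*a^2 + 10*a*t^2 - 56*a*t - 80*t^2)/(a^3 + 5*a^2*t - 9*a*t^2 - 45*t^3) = (-a^2 - 2*a*t + 8*a + 16*t)/(-a^2 + 9*t^2)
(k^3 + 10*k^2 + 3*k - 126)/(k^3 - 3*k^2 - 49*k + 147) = (k + 6)/(k - 7)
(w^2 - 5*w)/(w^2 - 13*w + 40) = w/(w - 8)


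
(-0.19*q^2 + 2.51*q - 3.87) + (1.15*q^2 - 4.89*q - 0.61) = 0.96*q^2 - 2.38*q - 4.48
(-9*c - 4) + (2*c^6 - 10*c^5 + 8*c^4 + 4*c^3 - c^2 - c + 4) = 2*c^6 - 10*c^5 + 8*c^4 + 4*c^3 - c^2 - 10*c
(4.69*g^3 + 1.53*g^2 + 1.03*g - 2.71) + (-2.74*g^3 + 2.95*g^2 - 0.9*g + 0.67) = 1.95*g^3 + 4.48*g^2 + 0.13*g - 2.04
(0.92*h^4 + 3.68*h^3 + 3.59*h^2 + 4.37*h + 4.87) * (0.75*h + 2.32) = 0.69*h^5 + 4.8944*h^4 + 11.2301*h^3 + 11.6063*h^2 + 13.7909*h + 11.2984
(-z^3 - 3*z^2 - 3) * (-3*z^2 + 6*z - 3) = 3*z^5 + 3*z^4 - 15*z^3 + 18*z^2 - 18*z + 9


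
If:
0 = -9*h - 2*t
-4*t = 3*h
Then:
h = 0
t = 0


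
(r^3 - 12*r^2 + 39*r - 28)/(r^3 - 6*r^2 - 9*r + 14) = (r - 4)/(r + 2)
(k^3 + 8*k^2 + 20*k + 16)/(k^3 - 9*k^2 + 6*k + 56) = (k^2 + 6*k + 8)/(k^2 - 11*k + 28)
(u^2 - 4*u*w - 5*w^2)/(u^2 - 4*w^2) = (u^2 - 4*u*w - 5*w^2)/(u^2 - 4*w^2)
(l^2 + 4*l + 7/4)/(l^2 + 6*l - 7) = (l^2 + 4*l + 7/4)/(l^2 + 6*l - 7)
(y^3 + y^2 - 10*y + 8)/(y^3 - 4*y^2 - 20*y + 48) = (y - 1)/(y - 6)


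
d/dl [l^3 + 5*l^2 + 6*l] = 3*l^2 + 10*l + 6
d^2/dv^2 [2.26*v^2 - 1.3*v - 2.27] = 4.52000000000000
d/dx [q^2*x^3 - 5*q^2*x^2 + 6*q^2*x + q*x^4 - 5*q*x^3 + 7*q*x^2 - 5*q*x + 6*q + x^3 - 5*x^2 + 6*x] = 3*q^2*x^2 - 10*q^2*x + 6*q^2 + 4*q*x^3 - 15*q*x^2 + 14*q*x - 5*q + 3*x^2 - 10*x + 6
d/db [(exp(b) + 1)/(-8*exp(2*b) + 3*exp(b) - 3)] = ((exp(b) + 1)*(16*exp(b) - 3) - 8*exp(2*b) + 3*exp(b) - 3)*exp(b)/(8*exp(2*b) - 3*exp(b) + 3)^2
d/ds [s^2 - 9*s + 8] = 2*s - 9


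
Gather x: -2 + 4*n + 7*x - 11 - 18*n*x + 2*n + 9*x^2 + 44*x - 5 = 6*n + 9*x^2 + x*(51 - 18*n) - 18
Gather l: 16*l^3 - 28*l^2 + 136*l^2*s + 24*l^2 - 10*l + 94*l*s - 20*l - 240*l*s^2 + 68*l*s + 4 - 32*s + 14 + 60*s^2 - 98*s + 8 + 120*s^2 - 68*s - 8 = 16*l^3 + l^2*(136*s - 4) + l*(-240*s^2 + 162*s - 30) + 180*s^2 - 198*s + 18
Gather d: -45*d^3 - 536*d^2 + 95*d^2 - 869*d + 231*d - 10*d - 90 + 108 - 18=-45*d^3 - 441*d^2 - 648*d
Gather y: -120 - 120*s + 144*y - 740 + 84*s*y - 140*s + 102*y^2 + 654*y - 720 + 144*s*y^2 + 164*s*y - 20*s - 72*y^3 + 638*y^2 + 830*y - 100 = -280*s - 72*y^3 + y^2*(144*s + 740) + y*(248*s + 1628) - 1680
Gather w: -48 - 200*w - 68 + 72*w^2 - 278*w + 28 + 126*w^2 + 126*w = 198*w^2 - 352*w - 88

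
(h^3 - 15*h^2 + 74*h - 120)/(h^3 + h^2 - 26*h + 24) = (h^2 - 11*h + 30)/(h^2 + 5*h - 6)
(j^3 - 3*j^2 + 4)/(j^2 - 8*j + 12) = (j^2 - j - 2)/(j - 6)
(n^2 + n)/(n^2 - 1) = n/(n - 1)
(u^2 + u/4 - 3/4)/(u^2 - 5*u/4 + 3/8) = 2*(u + 1)/(2*u - 1)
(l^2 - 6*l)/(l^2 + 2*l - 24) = l*(l - 6)/(l^2 + 2*l - 24)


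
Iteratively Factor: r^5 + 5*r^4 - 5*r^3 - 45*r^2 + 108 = (r - 2)*(r^4 + 7*r^3 + 9*r^2 - 27*r - 54) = (r - 2)*(r + 3)*(r^3 + 4*r^2 - 3*r - 18) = (r - 2)*(r + 3)^2*(r^2 + r - 6) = (r - 2)*(r + 3)^3*(r - 2)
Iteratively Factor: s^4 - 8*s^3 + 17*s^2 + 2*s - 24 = (s - 3)*(s^3 - 5*s^2 + 2*s + 8) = (s - 3)*(s - 2)*(s^2 - 3*s - 4) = (s - 3)*(s - 2)*(s + 1)*(s - 4)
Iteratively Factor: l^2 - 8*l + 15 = (l - 3)*(l - 5)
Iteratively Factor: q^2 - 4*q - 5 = (q - 5)*(q + 1)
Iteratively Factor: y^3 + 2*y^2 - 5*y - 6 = (y + 1)*(y^2 + y - 6) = (y + 1)*(y + 3)*(y - 2)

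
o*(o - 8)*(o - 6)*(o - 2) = o^4 - 16*o^3 + 76*o^2 - 96*o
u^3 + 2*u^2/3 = u^2*(u + 2/3)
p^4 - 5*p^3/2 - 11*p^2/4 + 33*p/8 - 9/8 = (p - 3)*(p - 1/2)^2*(p + 3/2)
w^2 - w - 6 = (w - 3)*(w + 2)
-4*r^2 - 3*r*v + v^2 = (-4*r + v)*(r + v)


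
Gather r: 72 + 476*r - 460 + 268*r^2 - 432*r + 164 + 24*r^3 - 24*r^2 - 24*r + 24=24*r^3 + 244*r^2 + 20*r - 200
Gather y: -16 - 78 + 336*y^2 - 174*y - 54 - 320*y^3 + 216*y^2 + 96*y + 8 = -320*y^3 + 552*y^2 - 78*y - 140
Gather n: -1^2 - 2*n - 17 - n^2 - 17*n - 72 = -n^2 - 19*n - 90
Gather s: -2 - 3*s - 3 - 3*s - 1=-6*s - 6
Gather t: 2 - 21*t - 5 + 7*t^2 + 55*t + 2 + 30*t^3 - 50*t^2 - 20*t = 30*t^3 - 43*t^2 + 14*t - 1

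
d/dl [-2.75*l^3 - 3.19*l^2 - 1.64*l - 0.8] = -8.25*l^2 - 6.38*l - 1.64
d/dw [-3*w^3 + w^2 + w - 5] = -9*w^2 + 2*w + 1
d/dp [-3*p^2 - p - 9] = -6*p - 1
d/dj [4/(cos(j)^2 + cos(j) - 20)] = 4*(2*cos(j) + 1)*sin(j)/(cos(j)^2 + cos(j) - 20)^2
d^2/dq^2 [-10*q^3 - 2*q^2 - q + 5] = -60*q - 4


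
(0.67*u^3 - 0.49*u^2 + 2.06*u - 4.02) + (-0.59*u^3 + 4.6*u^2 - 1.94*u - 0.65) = 0.0800000000000001*u^3 + 4.11*u^2 + 0.12*u - 4.67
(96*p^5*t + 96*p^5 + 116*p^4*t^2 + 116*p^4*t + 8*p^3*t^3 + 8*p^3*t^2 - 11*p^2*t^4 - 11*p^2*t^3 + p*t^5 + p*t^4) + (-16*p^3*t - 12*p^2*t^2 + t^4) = 96*p^5*t + 96*p^5 + 116*p^4*t^2 + 116*p^4*t + 8*p^3*t^3 + 8*p^3*t^2 - 16*p^3*t - 11*p^2*t^4 - 11*p^2*t^3 - 12*p^2*t^2 + p*t^5 + p*t^4 + t^4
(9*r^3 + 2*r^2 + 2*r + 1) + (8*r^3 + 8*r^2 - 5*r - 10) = 17*r^3 + 10*r^2 - 3*r - 9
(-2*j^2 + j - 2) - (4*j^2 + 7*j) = -6*j^2 - 6*j - 2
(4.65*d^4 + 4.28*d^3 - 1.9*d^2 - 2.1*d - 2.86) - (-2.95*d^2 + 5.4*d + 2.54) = 4.65*d^4 + 4.28*d^3 + 1.05*d^2 - 7.5*d - 5.4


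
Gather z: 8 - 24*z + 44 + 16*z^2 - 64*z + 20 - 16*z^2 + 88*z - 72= 0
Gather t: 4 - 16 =-12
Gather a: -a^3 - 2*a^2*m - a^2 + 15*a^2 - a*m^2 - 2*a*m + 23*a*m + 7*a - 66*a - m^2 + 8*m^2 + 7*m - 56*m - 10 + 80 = -a^3 + a^2*(14 - 2*m) + a*(-m^2 + 21*m - 59) + 7*m^2 - 49*m + 70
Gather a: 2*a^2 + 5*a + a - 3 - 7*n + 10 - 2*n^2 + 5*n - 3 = 2*a^2 + 6*a - 2*n^2 - 2*n + 4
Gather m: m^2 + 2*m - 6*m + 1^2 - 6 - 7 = m^2 - 4*m - 12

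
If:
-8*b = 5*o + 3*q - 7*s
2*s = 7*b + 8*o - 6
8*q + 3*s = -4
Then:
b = 55*s/29 - 18/29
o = 75/58 - 327*s/232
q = -3*s/8 - 1/2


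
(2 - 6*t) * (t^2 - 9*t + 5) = -6*t^3 + 56*t^2 - 48*t + 10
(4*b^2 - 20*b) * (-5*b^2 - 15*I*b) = -20*b^4 + 100*b^3 - 60*I*b^3 + 300*I*b^2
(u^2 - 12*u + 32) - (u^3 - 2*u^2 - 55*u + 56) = -u^3 + 3*u^2 + 43*u - 24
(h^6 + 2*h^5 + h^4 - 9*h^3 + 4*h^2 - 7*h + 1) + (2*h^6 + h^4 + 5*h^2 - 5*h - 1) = 3*h^6 + 2*h^5 + 2*h^4 - 9*h^3 + 9*h^2 - 12*h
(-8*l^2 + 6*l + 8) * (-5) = 40*l^2 - 30*l - 40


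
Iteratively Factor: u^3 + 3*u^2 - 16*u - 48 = (u + 3)*(u^2 - 16) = (u - 4)*(u + 3)*(u + 4)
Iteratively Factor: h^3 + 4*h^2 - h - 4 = (h + 4)*(h^2 - 1) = (h - 1)*(h + 4)*(h + 1)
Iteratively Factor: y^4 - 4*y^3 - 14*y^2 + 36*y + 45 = (y + 3)*(y^3 - 7*y^2 + 7*y + 15) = (y - 3)*(y + 3)*(y^2 - 4*y - 5) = (y - 5)*(y - 3)*(y + 3)*(y + 1)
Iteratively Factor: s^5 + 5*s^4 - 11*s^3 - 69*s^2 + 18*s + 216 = (s + 4)*(s^4 + s^3 - 15*s^2 - 9*s + 54) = (s - 2)*(s + 4)*(s^3 + 3*s^2 - 9*s - 27) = (s - 2)*(s + 3)*(s + 4)*(s^2 - 9) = (s - 2)*(s + 3)^2*(s + 4)*(s - 3)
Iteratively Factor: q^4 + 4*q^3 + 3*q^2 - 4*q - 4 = (q - 1)*(q^3 + 5*q^2 + 8*q + 4) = (q - 1)*(q + 1)*(q^2 + 4*q + 4) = (q - 1)*(q + 1)*(q + 2)*(q + 2)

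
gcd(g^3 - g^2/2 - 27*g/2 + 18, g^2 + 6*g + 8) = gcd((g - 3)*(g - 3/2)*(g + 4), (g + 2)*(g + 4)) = g + 4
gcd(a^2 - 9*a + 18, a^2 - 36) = a - 6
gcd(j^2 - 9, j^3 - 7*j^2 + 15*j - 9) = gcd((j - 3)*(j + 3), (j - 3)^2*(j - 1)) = j - 3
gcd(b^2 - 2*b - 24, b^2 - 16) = b + 4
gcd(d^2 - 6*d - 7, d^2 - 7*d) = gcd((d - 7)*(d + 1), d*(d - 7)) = d - 7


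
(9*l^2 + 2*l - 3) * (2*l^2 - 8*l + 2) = 18*l^4 - 68*l^3 - 4*l^2 + 28*l - 6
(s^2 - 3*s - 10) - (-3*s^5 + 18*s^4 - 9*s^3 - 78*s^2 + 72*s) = 3*s^5 - 18*s^4 + 9*s^3 + 79*s^2 - 75*s - 10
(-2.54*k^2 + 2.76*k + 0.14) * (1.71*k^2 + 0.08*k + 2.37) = -4.3434*k^4 + 4.5164*k^3 - 5.5596*k^2 + 6.5524*k + 0.3318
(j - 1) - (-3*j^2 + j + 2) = 3*j^2 - 3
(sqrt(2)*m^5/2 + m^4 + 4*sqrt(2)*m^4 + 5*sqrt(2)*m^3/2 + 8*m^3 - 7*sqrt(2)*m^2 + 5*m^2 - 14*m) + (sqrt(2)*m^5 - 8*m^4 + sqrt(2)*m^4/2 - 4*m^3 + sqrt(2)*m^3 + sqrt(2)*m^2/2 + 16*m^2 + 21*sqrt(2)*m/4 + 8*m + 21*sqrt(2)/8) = 3*sqrt(2)*m^5/2 - 7*m^4 + 9*sqrt(2)*m^4/2 + 4*m^3 + 7*sqrt(2)*m^3/2 - 13*sqrt(2)*m^2/2 + 21*m^2 - 6*m + 21*sqrt(2)*m/4 + 21*sqrt(2)/8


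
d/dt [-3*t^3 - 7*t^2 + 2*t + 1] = -9*t^2 - 14*t + 2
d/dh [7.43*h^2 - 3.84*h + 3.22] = 14.86*h - 3.84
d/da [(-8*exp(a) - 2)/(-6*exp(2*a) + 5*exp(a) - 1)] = (-48*exp(2*a) - 24*exp(a) + 18)*exp(a)/(36*exp(4*a) - 60*exp(3*a) + 37*exp(2*a) - 10*exp(a) + 1)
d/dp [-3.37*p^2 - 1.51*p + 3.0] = -6.74*p - 1.51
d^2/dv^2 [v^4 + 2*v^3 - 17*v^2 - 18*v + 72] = 12*v^2 + 12*v - 34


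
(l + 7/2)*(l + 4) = l^2 + 15*l/2 + 14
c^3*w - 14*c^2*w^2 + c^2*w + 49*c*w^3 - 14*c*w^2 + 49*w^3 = (c - 7*w)^2*(c*w + w)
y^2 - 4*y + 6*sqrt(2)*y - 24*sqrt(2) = (y - 4)*(y + 6*sqrt(2))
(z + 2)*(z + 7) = z^2 + 9*z + 14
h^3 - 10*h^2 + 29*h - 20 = (h - 5)*(h - 4)*(h - 1)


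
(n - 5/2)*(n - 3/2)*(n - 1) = n^3 - 5*n^2 + 31*n/4 - 15/4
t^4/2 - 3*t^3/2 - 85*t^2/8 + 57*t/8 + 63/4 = (t/2 + 1/2)*(t - 6)*(t - 3/2)*(t + 7/2)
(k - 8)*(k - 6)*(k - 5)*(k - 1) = k^4 - 20*k^3 + 137*k^2 - 358*k + 240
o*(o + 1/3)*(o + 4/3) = o^3 + 5*o^2/3 + 4*o/9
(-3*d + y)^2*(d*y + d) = 9*d^3*y + 9*d^3 - 6*d^2*y^2 - 6*d^2*y + d*y^3 + d*y^2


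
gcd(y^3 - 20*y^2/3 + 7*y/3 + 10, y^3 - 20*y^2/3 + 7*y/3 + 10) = y^3 - 20*y^2/3 + 7*y/3 + 10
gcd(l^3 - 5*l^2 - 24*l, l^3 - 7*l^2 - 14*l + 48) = l^2 - 5*l - 24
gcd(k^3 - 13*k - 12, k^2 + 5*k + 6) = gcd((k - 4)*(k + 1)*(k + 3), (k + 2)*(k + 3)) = k + 3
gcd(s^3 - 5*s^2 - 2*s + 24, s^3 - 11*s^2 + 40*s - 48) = s^2 - 7*s + 12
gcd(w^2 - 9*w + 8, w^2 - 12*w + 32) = w - 8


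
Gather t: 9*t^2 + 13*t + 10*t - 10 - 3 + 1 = 9*t^2 + 23*t - 12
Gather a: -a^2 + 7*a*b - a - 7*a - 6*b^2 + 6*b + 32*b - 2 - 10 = -a^2 + a*(7*b - 8) - 6*b^2 + 38*b - 12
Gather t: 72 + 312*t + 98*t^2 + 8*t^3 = 8*t^3 + 98*t^2 + 312*t + 72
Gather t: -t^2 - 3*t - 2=-t^2 - 3*t - 2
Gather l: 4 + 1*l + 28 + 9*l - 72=10*l - 40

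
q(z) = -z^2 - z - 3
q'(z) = -2*z - 1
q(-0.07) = -2.93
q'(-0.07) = -0.86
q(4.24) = -25.22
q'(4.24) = -9.48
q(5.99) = -44.87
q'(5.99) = -12.98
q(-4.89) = -22.02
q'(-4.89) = 8.78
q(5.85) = -43.07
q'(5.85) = -12.70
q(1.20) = -5.64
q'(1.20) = -3.40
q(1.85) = -8.27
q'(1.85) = -4.70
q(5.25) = -35.81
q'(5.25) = -11.50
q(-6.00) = -33.00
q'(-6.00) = 11.00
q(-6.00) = -33.00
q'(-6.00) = 11.00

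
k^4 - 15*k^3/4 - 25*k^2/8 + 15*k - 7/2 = (k - 7/2)*(k - 2)*(k - 1/4)*(k + 2)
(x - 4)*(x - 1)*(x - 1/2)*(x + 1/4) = x^4 - 21*x^3/4 + 41*x^2/8 - 3*x/8 - 1/2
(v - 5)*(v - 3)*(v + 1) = v^3 - 7*v^2 + 7*v + 15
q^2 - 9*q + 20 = (q - 5)*(q - 4)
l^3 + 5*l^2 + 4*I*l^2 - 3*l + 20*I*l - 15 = (l + 5)*(l + I)*(l + 3*I)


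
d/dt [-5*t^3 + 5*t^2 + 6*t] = -15*t^2 + 10*t + 6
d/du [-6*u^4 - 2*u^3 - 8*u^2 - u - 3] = -24*u^3 - 6*u^2 - 16*u - 1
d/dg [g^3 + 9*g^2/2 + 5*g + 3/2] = 3*g^2 + 9*g + 5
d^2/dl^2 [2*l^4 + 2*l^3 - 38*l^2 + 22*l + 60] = 24*l^2 + 12*l - 76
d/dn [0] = 0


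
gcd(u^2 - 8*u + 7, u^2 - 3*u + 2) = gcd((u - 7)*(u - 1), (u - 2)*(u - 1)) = u - 1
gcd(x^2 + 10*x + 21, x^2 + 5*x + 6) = x + 3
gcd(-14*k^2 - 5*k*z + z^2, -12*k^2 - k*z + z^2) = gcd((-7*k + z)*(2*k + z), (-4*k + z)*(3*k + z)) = 1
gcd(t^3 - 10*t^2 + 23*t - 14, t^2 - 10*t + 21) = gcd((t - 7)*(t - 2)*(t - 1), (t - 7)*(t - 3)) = t - 7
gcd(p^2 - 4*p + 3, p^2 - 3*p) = p - 3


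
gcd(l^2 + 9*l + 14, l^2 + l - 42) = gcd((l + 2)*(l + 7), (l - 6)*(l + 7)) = l + 7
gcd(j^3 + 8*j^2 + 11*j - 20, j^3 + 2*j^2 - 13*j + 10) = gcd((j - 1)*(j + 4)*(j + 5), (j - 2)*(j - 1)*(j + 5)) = j^2 + 4*j - 5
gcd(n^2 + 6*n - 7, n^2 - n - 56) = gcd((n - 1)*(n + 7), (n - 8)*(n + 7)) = n + 7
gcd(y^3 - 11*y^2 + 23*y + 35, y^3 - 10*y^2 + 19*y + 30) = y^2 - 4*y - 5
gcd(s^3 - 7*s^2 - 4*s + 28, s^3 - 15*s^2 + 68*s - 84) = s^2 - 9*s + 14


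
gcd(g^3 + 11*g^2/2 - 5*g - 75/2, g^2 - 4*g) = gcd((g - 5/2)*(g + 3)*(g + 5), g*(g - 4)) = 1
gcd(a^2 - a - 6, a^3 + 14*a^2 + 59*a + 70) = a + 2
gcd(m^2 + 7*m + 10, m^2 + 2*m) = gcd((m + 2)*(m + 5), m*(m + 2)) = m + 2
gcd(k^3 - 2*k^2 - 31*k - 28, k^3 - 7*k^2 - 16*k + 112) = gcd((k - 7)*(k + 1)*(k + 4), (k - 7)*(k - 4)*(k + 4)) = k^2 - 3*k - 28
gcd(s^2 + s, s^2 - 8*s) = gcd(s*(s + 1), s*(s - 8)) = s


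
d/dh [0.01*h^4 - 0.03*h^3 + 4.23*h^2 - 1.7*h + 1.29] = 0.04*h^3 - 0.09*h^2 + 8.46*h - 1.7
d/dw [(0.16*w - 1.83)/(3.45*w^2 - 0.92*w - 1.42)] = (-0.552*w^2 + 12.627*w - 1.9108)/(11.9025*w^4 - 6.348*w^3 - 8.9516*w^2 + 2.6128*w + 2.0164)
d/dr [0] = 0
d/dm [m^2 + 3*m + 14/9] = 2*m + 3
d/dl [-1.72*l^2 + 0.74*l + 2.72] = 0.74 - 3.44*l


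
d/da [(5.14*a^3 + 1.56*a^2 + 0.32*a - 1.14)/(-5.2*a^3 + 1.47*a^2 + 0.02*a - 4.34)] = (15.6678*a^4 + 3.5336*a^3 - 85.146*a^2 - 10.1892*a - 1.366)/(27.04*a^6 - 15.288*a^5 + 1.9529*a^4 + 45.1948*a^3 - 12.7592*a^2 - 0.1736*a + 18.8356)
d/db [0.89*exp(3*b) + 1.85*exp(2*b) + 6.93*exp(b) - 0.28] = (2.67*exp(2*b) + 3.7*exp(b) + 6.93)*exp(b)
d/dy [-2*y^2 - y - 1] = -4*y - 1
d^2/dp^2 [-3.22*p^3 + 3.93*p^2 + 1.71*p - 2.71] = 7.86 - 19.32*p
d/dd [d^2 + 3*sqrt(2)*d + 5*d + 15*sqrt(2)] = 2*d + 3*sqrt(2) + 5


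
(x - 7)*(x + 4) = x^2 - 3*x - 28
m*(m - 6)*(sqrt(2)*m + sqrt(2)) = sqrt(2)*m^3 - 5*sqrt(2)*m^2 - 6*sqrt(2)*m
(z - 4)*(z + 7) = z^2 + 3*z - 28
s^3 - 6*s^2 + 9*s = s*(s - 3)^2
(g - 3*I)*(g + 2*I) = g^2 - I*g + 6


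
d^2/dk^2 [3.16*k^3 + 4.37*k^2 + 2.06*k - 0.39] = 18.96*k + 8.74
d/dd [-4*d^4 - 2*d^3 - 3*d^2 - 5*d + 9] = -16*d^3 - 6*d^2 - 6*d - 5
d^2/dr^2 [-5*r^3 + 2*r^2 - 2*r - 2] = 4 - 30*r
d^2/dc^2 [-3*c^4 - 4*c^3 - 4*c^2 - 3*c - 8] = -36*c^2 - 24*c - 8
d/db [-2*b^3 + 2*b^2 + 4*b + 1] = -6*b^2 + 4*b + 4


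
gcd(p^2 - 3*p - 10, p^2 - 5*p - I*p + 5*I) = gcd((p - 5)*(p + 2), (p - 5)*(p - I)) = p - 5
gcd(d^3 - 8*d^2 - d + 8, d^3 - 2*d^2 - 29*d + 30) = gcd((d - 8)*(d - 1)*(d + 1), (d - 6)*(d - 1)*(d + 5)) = d - 1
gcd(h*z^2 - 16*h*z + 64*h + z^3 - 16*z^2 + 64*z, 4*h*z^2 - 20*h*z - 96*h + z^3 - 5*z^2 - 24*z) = z - 8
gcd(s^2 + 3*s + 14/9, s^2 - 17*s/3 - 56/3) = s + 7/3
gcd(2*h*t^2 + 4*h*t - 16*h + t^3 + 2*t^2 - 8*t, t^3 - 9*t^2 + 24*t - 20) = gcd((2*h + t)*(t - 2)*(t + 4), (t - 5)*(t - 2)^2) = t - 2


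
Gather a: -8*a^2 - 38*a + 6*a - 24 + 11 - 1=-8*a^2 - 32*a - 14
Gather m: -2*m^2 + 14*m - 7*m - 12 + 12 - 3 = -2*m^2 + 7*m - 3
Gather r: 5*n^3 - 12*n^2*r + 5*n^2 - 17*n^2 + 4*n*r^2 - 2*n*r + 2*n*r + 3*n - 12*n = 5*n^3 - 12*n^2*r - 12*n^2 + 4*n*r^2 - 9*n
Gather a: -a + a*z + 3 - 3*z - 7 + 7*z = a*(z - 1) + 4*z - 4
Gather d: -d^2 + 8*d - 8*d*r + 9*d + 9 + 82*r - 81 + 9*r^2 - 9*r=-d^2 + d*(17 - 8*r) + 9*r^2 + 73*r - 72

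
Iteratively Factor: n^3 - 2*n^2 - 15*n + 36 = (n - 3)*(n^2 + n - 12) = (n - 3)*(n + 4)*(n - 3)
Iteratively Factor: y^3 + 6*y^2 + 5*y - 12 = (y + 3)*(y^2 + 3*y - 4) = (y - 1)*(y + 3)*(y + 4)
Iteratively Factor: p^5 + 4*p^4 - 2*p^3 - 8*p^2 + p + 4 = (p - 1)*(p^4 + 5*p^3 + 3*p^2 - 5*p - 4) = (p - 1)*(p + 1)*(p^3 + 4*p^2 - p - 4) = (p - 1)*(p + 1)^2*(p^2 + 3*p - 4) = (p - 1)^2*(p + 1)^2*(p + 4)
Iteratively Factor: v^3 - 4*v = (v - 2)*(v^2 + 2*v) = v*(v - 2)*(v + 2)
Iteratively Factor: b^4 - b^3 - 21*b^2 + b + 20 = (b - 1)*(b^3 - 21*b - 20) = (b - 1)*(b + 1)*(b^2 - b - 20) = (b - 1)*(b + 1)*(b + 4)*(b - 5)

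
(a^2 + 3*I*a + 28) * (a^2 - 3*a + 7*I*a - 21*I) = a^4 - 3*a^3 + 10*I*a^3 + 7*a^2 - 30*I*a^2 - 21*a + 196*I*a - 588*I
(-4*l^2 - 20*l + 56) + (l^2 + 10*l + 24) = -3*l^2 - 10*l + 80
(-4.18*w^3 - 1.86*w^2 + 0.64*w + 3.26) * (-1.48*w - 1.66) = 6.1864*w^4 + 9.6916*w^3 + 2.1404*w^2 - 5.8872*w - 5.4116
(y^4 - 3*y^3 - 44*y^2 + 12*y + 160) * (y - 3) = y^5 - 6*y^4 - 35*y^3 + 144*y^2 + 124*y - 480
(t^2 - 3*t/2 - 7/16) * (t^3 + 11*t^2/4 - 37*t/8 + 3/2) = t^5 + 5*t^4/4 - 147*t^3/16 + 463*t^2/64 - 29*t/128 - 21/32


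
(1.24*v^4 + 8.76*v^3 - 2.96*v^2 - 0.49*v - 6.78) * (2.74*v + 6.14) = 3.3976*v^5 + 31.616*v^4 + 45.676*v^3 - 19.517*v^2 - 21.5858*v - 41.6292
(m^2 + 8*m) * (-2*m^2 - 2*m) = -2*m^4 - 18*m^3 - 16*m^2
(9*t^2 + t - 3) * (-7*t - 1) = -63*t^3 - 16*t^2 + 20*t + 3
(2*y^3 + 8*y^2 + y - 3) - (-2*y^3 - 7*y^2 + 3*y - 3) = 4*y^3 + 15*y^2 - 2*y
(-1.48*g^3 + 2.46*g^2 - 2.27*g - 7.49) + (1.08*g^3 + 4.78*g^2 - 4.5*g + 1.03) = -0.4*g^3 + 7.24*g^2 - 6.77*g - 6.46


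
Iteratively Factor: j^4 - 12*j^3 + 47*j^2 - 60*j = (j - 5)*(j^3 - 7*j^2 + 12*j) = (j - 5)*(j - 3)*(j^2 - 4*j) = j*(j - 5)*(j - 3)*(j - 4)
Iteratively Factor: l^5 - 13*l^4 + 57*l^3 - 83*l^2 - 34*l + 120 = (l - 4)*(l^4 - 9*l^3 + 21*l^2 + l - 30) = (l - 4)*(l + 1)*(l^3 - 10*l^2 + 31*l - 30) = (l - 5)*(l - 4)*(l + 1)*(l^2 - 5*l + 6) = (l - 5)*(l - 4)*(l - 3)*(l + 1)*(l - 2)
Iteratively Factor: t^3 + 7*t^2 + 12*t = (t + 4)*(t^2 + 3*t) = t*(t + 4)*(t + 3)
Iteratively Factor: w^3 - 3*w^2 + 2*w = (w - 1)*(w^2 - 2*w) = (w - 2)*(w - 1)*(w)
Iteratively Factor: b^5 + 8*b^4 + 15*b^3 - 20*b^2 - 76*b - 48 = (b + 1)*(b^4 + 7*b^3 + 8*b^2 - 28*b - 48) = (b + 1)*(b + 3)*(b^3 + 4*b^2 - 4*b - 16) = (b - 2)*(b + 1)*(b + 3)*(b^2 + 6*b + 8) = (b - 2)*(b + 1)*(b + 3)*(b + 4)*(b + 2)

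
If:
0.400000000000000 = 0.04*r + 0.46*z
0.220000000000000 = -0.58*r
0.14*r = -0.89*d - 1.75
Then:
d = -1.91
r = -0.38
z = 0.90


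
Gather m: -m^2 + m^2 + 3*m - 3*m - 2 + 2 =0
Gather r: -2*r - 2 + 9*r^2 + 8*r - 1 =9*r^2 + 6*r - 3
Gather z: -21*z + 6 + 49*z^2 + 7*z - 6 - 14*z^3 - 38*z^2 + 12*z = -14*z^3 + 11*z^2 - 2*z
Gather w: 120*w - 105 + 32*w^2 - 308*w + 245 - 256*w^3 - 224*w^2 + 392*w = -256*w^3 - 192*w^2 + 204*w + 140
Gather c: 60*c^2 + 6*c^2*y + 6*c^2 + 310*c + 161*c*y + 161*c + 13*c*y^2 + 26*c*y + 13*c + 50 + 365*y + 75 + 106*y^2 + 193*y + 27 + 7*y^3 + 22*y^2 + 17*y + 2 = c^2*(6*y + 66) + c*(13*y^2 + 187*y + 484) + 7*y^3 + 128*y^2 + 575*y + 154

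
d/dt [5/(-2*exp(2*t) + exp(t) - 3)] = (20*exp(t) - 5)*exp(t)/(2*exp(2*t) - exp(t) + 3)^2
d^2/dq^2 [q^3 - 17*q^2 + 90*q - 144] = 6*q - 34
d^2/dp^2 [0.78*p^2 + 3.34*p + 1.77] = 1.56000000000000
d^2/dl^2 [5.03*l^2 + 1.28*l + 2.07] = 10.0600000000000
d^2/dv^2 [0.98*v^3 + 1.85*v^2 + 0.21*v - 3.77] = 5.88*v + 3.7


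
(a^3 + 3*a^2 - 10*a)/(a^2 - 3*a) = (a^2 + 3*a - 10)/(a - 3)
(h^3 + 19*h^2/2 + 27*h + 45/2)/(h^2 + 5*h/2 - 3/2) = (2*h^2 + 13*h + 15)/(2*h - 1)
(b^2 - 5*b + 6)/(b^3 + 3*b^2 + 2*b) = (b^2 - 5*b + 6)/(b*(b^2 + 3*b + 2))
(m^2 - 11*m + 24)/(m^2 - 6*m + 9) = (m - 8)/(m - 3)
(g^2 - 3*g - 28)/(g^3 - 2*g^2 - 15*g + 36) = (g - 7)/(g^2 - 6*g + 9)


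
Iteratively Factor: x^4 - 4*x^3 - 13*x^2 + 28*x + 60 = (x + 2)*(x^3 - 6*x^2 - x + 30) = (x - 5)*(x + 2)*(x^2 - x - 6) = (x - 5)*(x + 2)^2*(x - 3)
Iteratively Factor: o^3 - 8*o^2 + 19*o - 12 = (o - 3)*(o^2 - 5*o + 4) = (o - 4)*(o - 3)*(o - 1)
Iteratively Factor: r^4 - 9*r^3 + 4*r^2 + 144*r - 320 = (r - 5)*(r^3 - 4*r^2 - 16*r + 64) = (r - 5)*(r - 4)*(r^2 - 16) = (r - 5)*(r - 4)*(r + 4)*(r - 4)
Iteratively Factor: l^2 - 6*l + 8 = (l - 2)*(l - 4)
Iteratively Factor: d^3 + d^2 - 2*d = (d - 1)*(d^2 + 2*d) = d*(d - 1)*(d + 2)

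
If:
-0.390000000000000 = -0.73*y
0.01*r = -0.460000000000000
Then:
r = -46.00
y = 0.53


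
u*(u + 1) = u^2 + u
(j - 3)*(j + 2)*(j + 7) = j^3 + 6*j^2 - 13*j - 42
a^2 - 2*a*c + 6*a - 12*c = (a + 6)*(a - 2*c)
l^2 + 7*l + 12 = (l + 3)*(l + 4)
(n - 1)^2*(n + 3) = n^3 + n^2 - 5*n + 3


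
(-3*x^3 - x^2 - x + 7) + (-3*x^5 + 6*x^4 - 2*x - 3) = -3*x^5 + 6*x^4 - 3*x^3 - x^2 - 3*x + 4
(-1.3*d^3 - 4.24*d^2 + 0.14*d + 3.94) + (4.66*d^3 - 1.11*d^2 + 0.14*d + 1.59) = 3.36*d^3 - 5.35*d^2 + 0.28*d + 5.53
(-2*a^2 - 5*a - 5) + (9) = -2*a^2 - 5*a + 4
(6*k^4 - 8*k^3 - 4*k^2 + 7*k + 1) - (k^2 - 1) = 6*k^4 - 8*k^3 - 5*k^2 + 7*k + 2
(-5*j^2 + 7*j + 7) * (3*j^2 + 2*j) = -15*j^4 + 11*j^3 + 35*j^2 + 14*j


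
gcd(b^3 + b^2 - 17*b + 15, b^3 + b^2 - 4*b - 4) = 1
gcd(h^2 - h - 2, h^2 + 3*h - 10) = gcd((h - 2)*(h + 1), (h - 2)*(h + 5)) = h - 2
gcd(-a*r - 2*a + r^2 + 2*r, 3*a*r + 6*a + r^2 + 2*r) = r + 2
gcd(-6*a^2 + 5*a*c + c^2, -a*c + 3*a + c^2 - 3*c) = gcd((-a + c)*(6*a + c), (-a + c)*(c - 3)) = a - c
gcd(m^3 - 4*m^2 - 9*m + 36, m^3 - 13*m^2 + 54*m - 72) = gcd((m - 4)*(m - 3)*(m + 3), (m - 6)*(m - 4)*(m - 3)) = m^2 - 7*m + 12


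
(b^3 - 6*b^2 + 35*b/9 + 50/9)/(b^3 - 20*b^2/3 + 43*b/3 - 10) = (3*b^2 - 13*b - 10)/(3*(b^2 - 5*b + 6))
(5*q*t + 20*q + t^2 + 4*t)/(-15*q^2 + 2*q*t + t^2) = (-t - 4)/(3*q - t)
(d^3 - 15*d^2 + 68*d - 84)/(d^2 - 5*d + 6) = (d^2 - 13*d + 42)/(d - 3)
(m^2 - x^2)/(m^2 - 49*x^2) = (m^2 - x^2)/(m^2 - 49*x^2)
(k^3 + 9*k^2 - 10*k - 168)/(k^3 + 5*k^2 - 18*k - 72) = (k + 7)/(k + 3)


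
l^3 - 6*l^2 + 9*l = l*(l - 3)^2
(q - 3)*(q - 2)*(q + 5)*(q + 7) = q^4 + 7*q^3 - 19*q^2 - 103*q + 210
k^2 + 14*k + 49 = (k + 7)^2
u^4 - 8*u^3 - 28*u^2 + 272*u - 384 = (u - 8)*(u - 4)*(u - 2)*(u + 6)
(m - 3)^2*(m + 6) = m^3 - 27*m + 54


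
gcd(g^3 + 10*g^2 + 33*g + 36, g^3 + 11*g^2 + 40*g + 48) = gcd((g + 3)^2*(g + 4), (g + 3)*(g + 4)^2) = g^2 + 7*g + 12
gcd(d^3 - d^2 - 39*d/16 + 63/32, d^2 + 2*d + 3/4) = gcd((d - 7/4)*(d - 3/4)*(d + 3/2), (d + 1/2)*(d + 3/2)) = d + 3/2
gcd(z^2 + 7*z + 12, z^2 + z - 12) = z + 4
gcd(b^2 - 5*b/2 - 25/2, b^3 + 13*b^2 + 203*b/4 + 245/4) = b + 5/2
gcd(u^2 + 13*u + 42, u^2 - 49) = u + 7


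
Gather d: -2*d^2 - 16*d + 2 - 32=-2*d^2 - 16*d - 30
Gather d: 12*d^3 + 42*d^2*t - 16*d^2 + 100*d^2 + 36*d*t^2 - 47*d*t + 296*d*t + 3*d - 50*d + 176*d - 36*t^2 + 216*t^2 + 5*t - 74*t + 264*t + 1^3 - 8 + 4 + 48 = 12*d^3 + d^2*(42*t + 84) + d*(36*t^2 + 249*t + 129) + 180*t^2 + 195*t + 45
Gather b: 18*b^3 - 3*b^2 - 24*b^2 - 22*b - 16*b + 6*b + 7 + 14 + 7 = 18*b^3 - 27*b^2 - 32*b + 28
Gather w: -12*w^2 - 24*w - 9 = -12*w^2 - 24*w - 9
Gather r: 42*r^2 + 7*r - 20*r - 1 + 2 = 42*r^2 - 13*r + 1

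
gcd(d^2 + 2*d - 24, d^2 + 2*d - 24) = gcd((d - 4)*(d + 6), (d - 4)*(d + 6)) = d^2 + 2*d - 24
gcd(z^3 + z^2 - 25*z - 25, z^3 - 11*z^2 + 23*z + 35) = z^2 - 4*z - 5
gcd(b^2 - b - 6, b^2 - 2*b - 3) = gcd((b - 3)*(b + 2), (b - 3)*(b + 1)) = b - 3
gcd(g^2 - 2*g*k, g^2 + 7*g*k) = g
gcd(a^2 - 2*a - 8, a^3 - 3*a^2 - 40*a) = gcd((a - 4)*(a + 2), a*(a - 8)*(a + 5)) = 1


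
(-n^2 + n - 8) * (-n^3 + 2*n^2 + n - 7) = n^5 - 3*n^4 + 9*n^3 - 8*n^2 - 15*n + 56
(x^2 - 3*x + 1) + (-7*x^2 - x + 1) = -6*x^2 - 4*x + 2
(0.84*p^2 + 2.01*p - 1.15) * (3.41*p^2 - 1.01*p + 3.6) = 2.8644*p^4 + 6.0057*p^3 - 2.9276*p^2 + 8.3975*p - 4.14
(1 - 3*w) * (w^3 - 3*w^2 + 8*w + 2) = -3*w^4 + 10*w^3 - 27*w^2 + 2*w + 2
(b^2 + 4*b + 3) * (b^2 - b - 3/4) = b^4 + 3*b^3 - 7*b^2/4 - 6*b - 9/4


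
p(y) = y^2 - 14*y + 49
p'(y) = 2*y - 14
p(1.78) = 27.25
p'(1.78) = -10.44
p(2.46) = 20.61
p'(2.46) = -9.08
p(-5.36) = 152.77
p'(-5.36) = -24.72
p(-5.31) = 151.54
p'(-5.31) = -24.62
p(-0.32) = 53.58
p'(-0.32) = -14.64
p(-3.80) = 116.64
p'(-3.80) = -21.60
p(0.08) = 47.89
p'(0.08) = -13.84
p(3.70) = 10.89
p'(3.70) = -6.60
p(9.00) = 4.00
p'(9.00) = 4.00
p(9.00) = 4.00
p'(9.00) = 4.00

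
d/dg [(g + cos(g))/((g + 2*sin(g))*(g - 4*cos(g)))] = (-5*g^2*sin(g) - 2*g^2*cos(g) - g^2 - 2*g*cos(g) + 8*g*cos(2*g) - 2*g - 5*sin(2*g) + 6*cos(g) + 2*cos(2*g) + 2*cos(3*g) + 2)/((g + 2*sin(g))^2*(g - 4*cos(g))^2)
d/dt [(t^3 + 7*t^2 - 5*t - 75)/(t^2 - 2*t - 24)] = (t^4 - 4*t^3 - 81*t^2 - 186*t - 30)/(t^4 - 4*t^3 - 44*t^2 + 96*t + 576)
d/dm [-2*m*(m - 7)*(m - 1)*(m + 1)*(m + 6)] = -10*m^4 + 8*m^3 + 258*m^2 - 4*m - 84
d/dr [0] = 0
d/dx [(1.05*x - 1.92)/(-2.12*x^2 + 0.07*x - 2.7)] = (2.226*x^2 - 8.1408*x - 2.7006)/(4.4944*x^4 - 0.2968*x^3 + 11.4529*x^2 - 0.378*x + 7.29)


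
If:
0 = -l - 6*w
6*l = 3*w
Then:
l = 0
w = 0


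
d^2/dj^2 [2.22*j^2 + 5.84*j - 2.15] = 4.44000000000000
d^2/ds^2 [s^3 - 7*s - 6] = 6*s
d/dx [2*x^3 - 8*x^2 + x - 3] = 6*x^2 - 16*x + 1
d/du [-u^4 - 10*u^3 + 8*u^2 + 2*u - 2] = -4*u^3 - 30*u^2 + 16*u + 2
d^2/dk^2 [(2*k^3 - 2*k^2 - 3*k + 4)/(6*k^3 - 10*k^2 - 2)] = (12*k^6 - 81*k^5 + 387*k^4 - 607*k^3 + 276*k^2 + 87*k - 22)/(27*k^9 - 135*k^8 + 225*k^7 - 152*k^6 + 90*k^5 - 75*k^4 + 9*k^3 - 15*k^2 - 1)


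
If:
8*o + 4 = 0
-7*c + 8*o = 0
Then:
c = -4/7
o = -1/2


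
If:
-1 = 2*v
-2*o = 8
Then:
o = -4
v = -1/2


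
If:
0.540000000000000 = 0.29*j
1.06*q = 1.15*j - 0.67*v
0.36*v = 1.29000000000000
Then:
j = 1.86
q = -0.24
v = 3.58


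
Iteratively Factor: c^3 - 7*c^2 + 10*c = (c - 2)*(c^2 - 5*c) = c*(c - 2)*(c - 5)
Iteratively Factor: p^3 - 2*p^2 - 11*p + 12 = (p + 3)*(p^2 - 5*p + 4) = (p - 4)*(p + 3)*(p - 1)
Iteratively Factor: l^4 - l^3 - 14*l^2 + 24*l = (l - 3)*(l^3 + 2*l^2 - 8*l) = l*(l - 3)*(l^2 + 2*l - 8) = l*(l - 3)*(l + 4)*(l - 2)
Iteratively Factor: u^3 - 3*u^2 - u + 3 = (u - 1)*(u^2 - 2*u - 3) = (u - 1)*(u + 1)*(u - 3)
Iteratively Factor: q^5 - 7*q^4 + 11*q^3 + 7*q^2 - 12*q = (q - 4)*(q^4 - 3*q^3 - q^2 + 3*q) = (q - 4)*(q - 3)*(q^3 - q) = (q - 4)*(q - 3)*(q - 1)*(q^2 + q) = q*(q - 4)*(q - 3)*(q - 1)*(q + 1)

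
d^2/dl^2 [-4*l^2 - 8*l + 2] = -8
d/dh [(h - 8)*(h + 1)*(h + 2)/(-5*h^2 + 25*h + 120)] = (-h^2 - 6*h - 7)/(5*(h^2 + 6*h + 9))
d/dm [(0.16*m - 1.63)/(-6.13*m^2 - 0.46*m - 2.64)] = (0.9808*m^2 - 19.9838*m - 1.1722)/(37.5769*m^4 + 5.6396*m^3 + 32.578*m^2 + 2.4288*m + 6.9696)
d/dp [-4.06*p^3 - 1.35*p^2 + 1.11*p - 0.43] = -12.18*p^2 - 2.7*p + 1.11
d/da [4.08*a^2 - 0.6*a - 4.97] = 8.16*a - 0.6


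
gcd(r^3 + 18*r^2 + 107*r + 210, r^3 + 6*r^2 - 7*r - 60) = r + 5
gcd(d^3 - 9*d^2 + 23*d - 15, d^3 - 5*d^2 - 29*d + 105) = d - 3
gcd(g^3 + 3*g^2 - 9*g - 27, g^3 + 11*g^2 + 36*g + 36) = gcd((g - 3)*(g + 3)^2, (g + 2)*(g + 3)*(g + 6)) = g + 3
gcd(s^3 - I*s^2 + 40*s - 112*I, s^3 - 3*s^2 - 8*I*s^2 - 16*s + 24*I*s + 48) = s^2 - 8*I*s - 16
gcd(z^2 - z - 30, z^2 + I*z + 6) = 1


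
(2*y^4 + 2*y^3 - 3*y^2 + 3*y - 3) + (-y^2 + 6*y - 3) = 2*y^4 + 2*y^3 - 4*y^2 + 9*y - 6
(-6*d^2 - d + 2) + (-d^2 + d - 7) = -7*d^2 - 5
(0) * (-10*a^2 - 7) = 0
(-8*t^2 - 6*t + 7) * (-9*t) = 72*t^3 + 54*t^2 - 63*t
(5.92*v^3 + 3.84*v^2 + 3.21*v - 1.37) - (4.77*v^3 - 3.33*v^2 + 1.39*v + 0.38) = 1.15*v^3 + 7.17*v^2 + 1.82*v - 1.75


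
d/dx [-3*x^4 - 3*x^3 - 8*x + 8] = -12*x^3 - 9*x^2 - 8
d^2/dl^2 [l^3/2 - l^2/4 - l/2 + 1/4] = 3*l - 1/2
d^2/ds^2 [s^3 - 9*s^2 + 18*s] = 6*s - 18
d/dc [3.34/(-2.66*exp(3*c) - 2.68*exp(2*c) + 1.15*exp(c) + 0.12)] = (26.6532*exp(2*c) + 17.9024*exp(c) - 3.841)*exp(c)/(2.66*exp(3*c) + 2.68*exp(2*c) - 1.15*exp(c) - 0.12)^2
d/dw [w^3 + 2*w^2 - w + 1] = 3*w^2 + 4*w - 1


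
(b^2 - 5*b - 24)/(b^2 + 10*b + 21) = (b - 8)/(b + 7)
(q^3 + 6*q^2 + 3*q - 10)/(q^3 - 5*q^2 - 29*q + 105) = (q^2 + q - 2)/(q^2 - 10*q + 21)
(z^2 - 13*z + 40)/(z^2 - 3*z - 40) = (z - 5)/(z + 5)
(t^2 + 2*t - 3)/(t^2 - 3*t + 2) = (t + 3)/(t - 2)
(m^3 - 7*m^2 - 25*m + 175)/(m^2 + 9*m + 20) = (m^2 - 12*m + 35)/(m + 4)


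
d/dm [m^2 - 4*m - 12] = 2*m - 4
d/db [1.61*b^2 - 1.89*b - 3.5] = 3.22*b - 1.89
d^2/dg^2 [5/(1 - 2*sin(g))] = 10*(sin(g) - cos(2*g) - 3)/(2*sin(g) - 1)^3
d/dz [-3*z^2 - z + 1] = -6*z - 1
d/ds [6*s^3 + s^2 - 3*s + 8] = 18*s^2 + 2*s - 3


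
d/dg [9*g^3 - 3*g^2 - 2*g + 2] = 27*g^2 - 6*g - 2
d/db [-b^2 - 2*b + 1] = -2*b - 2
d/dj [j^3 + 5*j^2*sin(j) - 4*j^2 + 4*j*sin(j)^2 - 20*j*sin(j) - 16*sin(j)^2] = 5*j^2*cos(j) + 3*j^2 + 10*j*sin(j) + 4*j*sin(2*j) - 20*j*cos(j) - 8*j + 4*sin(j)^2 - 20*sin(j) - 16*sin(2*j)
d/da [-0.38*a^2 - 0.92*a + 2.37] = -0.76*a - 0.92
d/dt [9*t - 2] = 9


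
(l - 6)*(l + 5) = l^2 - l - 30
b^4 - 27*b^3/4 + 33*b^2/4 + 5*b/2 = b*(b - 5)*(b - 2)*(b + 1/4)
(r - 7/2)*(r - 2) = r^2 - 11*r/2 + 7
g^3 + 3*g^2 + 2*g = g*(g + 1)*(g + 2)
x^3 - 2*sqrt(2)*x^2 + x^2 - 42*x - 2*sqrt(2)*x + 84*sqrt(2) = (x - 6)*(x + 7)*(x - 2*sqrt(2))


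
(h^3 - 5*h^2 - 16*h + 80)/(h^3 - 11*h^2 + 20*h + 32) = (h^2 - h - 20)/(h^2 - 7*h - 8)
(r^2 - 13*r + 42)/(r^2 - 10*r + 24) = (r - 7)/(r - 4)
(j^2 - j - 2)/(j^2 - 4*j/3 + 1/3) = 3*(j^2 - j - 2)/(3*j^2 - 4*j + 1)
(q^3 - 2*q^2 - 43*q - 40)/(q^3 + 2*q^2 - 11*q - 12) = (q^2 - 3*q - 40)/(q^2 + q - 12)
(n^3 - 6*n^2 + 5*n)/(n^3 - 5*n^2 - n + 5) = n/(n + 1)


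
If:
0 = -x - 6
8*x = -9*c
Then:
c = 16/3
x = -6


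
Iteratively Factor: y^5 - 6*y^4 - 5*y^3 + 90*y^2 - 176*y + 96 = (y - 3)*(y^4 - 3*y^3 - 14*y^2 + 48*y - 32) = (y - 4)*(y - 3)*(y^3 + y^2 - 10*y + 8) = (y - 4)*(y - 3)*(y - 1)*(y^2 + 2*y - 8) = (y - 4)*(y - 3)*(y - 2)*(y - 1)*(y + 4)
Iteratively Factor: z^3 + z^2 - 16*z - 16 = (z + 4)*(z^2 - 3*z - 4) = (z + 1)*(z + 4)*(z - 4)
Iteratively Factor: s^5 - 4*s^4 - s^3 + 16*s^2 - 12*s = (s + 2)*(s^4 - 6*s^3 + 11*s^2 - 6*s) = (s - 2)*(s + 2)*(s^3 - 4*s^2 + 3*s) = s*(s - 2)*(s + 2)*(s^2 - 4*s + 3) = s*(s - 3)*(s - 2)*(s + 2)*(s - 1)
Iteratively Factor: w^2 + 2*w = (w)*(w + 2)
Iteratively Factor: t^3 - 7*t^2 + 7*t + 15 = (t + 1)*(t^2 - 8*t + 15) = (t - 5)*(t + 1)*(t - 3)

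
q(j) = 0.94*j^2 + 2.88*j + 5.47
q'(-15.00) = -25.32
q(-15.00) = 173.77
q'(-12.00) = -19.68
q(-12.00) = 106.27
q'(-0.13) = 2.64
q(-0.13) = 5.11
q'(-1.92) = -0.73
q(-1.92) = 3.41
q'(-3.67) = -4.02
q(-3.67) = 7.56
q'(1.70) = 6.08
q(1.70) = 13.08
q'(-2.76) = -2.31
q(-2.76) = 4.68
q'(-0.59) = 1.77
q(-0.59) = 4.10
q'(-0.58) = 1.79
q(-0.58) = 4.12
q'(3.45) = 9.37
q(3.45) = 26.59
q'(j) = 1.88*j + 2.88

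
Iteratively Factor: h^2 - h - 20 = (h - 5)*(h + 4)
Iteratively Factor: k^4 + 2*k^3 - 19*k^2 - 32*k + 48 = (k - 4)*(k^3 + 6*k^2 + 5*k - 12) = (k - 4)*(k + 4)*(k^2 + 2*k - 3) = (k - 4)*(k + 3)*(k + 4)*(k - 1)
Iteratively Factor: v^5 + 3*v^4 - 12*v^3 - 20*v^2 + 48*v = (v - 2)*(v^4 + 5*v^3 - 2*v^2 - 24*v) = (v - 2)^2*(v^3 + 7*v^2 + 12*v) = (v - 2)^2*(v + 4)*(v^2 + 3*v) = v*(v - 2)^2*(v + 4)*(v + 3)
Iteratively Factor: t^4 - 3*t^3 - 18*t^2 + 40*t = (t - 5)*(t^3 + 2*t^2 - 8*t) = (t - 5)*(t + 4)*(t^2 - 2*t) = (t - 5)*(t - 2)*(t + 4)*(t)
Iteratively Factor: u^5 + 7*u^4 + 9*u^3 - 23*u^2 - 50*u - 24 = (u + 3)*(u^4 + 4*u^3 - 3*u^2 - 14*u - 8) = (u + 3)*(u + 4)*(u^3 - 3*u - 2) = (u + 1)*(u + 3)*(u + 4)*(u^2 - u - 2) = (u - 2)*(u + 1)*(u + 3)*(u + 4)*(u + 1)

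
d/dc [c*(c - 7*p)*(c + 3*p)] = 3*c^2 - 8*c*p - 21*p^2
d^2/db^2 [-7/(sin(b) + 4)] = 7*(sin(b)^2 - 4*sin(b) - 2)/(sin(b) + 4)^3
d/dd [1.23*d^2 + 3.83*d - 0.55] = 2.46*d + 3.83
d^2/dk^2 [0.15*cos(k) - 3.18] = -0.15*cos(k)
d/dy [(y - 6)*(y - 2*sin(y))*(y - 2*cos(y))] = (6 - y)*(y - 2*cos(y))*(2*cos(y) - 1) + (y - 6)*(y - 2*sin(y))*(2*sin(y) + 1) + (y - 2*sin(y))*(y - 2*cos(y))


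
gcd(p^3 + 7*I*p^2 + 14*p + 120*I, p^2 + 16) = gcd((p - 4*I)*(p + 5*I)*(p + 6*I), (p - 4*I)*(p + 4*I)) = p - 4*I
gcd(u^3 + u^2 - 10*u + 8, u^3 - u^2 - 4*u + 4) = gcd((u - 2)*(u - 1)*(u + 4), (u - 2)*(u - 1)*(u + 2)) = u^2 - 3*u + 2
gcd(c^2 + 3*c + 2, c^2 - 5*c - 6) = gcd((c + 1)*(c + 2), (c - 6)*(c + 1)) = c + 1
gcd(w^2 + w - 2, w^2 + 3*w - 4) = w - 1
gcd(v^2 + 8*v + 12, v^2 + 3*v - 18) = v + 6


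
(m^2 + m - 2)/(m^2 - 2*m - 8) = (m - 1)/(m - 4)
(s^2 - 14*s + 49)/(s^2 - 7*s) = (s - 7)/s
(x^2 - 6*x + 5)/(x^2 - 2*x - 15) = (x - 1)/(x + 3)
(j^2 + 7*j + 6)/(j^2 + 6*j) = (j + 1)/j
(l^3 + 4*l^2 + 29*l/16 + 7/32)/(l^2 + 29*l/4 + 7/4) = (8*l^2 + 30*l + 7)/(8*(l + 7))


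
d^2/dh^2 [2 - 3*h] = 0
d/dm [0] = 0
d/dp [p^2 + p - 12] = 2*p + 1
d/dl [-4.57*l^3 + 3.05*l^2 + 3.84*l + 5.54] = -13.71*l^2 + 6.1*l + 3.84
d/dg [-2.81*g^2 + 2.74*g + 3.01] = 2.74 - 5.62*g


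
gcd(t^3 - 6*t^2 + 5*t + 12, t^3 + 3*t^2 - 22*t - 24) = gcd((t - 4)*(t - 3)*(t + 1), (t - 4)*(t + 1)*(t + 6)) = t^2 - 3*t - 4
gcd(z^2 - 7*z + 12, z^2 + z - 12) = z - 3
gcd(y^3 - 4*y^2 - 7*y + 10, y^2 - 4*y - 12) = y + 2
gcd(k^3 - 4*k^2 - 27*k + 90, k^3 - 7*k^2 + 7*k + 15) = k - 3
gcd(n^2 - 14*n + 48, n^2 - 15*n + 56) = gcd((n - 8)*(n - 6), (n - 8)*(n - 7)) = n - 8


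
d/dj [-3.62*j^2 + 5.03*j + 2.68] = 5.03 - 7.24*j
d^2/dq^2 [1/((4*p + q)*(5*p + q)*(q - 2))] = 2*((4*p + q)^2*(5*p + q)^2 + (4*p + q)^2*(5*p + q)*(q - 2) + (4*p + q)^2*(q - 2)^2 + (4*p + q)*(5*p + q)^2*(q - 2) + (4*p + q)*(5*p + q)*(q - 2)^2 + (5*p + q)^2*(q - 2)^2)/((4*p + q)^3*(5*p + q)^3*(q - 2)^3)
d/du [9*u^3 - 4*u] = 27*u^2 - 4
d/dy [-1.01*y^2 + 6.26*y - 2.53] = 6.26 - 2.02*y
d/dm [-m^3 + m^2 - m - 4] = -3*m^2 + 2*m - 1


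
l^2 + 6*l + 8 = (l + 2)*(l + 4)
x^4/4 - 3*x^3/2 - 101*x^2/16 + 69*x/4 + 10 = (x/4 + 1)*(x - 8)*(x - 5/2)*(x + 1/2)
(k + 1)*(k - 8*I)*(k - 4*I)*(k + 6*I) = k^4 + k^3 - 6*I*k^3 + 40*k^2 - 6*I*k^2 + 40*k - 192*I*k - 192*I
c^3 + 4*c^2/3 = c^2*(c + 4/3)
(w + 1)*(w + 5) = w^2 + 6*w + 5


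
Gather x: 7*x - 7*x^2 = -7*x^2 + 7*x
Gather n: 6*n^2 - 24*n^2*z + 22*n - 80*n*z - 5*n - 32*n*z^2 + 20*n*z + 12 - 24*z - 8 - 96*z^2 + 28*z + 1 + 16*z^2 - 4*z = n^2*(6 - 24*z) + n*(-32*z^2 - 60*z + 17) - 80*z^2 + 5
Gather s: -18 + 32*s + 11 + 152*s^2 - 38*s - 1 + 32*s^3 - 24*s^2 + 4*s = 32*s^3 + 128*s^2 - 2*s - 8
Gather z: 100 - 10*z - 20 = 80 - 10*z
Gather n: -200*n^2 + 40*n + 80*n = -200*n^2 + 120*n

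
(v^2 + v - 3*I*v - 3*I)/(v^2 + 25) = (v^2 + v - 3*I*v - 3*I)/(v^2 + 25)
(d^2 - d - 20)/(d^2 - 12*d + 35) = (d + 4)/(d - 7)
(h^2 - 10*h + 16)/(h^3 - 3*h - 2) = (h - 8)/(h^2 + 2*h + 1)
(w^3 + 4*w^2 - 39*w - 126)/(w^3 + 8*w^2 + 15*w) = (w^2 + w - 42)/(w*(w + 5))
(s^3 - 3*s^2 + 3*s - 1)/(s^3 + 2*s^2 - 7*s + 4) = (s - 1)/(s + 4)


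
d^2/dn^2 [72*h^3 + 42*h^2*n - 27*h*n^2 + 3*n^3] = -54*h + 18*n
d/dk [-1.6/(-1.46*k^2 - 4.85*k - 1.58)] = (-4.672*k - 7.76)/(1.46*k^2 + 4.85*k + 1.58)^2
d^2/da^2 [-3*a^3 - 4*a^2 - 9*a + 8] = -18*a - 8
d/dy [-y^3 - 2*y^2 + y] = -3*y^2 - 4*y + 1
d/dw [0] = 0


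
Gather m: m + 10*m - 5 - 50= 11*m - 55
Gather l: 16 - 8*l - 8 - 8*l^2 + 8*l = 8 - 8*l^2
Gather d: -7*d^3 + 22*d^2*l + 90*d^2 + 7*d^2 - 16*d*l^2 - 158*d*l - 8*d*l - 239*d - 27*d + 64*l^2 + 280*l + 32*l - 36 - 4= -7*d^3 + d^2*(22*l + 97) + d*(-16*l^2 - 166*l - 266) + 64*l^2 + 312*l - 40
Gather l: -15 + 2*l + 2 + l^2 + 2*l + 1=l^2 + 4*l - 12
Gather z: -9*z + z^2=z^2 - 9*z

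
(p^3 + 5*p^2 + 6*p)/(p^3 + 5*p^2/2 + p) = 2*(p + 3)/(2*p + 1)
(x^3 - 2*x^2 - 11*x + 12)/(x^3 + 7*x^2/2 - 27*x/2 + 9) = 2*(x^2 - x - 12)/(2*x^2 + 9*x - 18)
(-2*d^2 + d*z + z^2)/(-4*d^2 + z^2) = (-d + z)/(-2*d + z)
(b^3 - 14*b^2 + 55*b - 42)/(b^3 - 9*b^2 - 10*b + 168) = (b - 1)/(b + 4)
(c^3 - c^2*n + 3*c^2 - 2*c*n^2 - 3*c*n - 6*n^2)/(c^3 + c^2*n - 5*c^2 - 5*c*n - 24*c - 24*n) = (c - 2*n)/(c - 8)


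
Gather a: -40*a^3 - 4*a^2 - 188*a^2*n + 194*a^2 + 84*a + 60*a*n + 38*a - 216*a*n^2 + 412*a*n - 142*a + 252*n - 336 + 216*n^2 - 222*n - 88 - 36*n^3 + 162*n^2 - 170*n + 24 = -40*a^3 + a^2*(190 - 188*n) + a*(-216*n^2 + 472*n - 20) - 36*n^3 + 378*n^2 - 140*n - 400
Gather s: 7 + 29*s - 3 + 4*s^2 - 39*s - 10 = 4*s^2 - 10*s - 6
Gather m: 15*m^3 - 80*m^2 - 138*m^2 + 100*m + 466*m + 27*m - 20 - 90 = 15*m^3 - 218*m^2 + 593*m - 110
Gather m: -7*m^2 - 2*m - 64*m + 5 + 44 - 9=-7*m^2 - 66*m + 40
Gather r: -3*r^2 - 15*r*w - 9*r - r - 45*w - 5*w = -3*r^2 + r*(-15*w - 10) - 50*w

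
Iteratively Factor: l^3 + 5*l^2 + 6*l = (l)*(l^2 + 5*l + 6) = l*(l + 3)*(l + 2)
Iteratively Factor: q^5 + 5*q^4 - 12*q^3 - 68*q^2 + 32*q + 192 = (q - 3)*(q^4 + 8*q^3 + 12*q^2 - 32*q - 64) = (q - 3)*(q + 2)*(q^3 + 6*q^2 - 32) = (q - 3)*(q + 2)*(q + 4)*(q^2 + 2*q - 8) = (q - 3)*(q - 2)*(q + 2)*(q + 4)*(q + 4)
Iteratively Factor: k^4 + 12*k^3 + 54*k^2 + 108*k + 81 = (k + 3)*(k^3 + 9*k^2 + 27*k + 27) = (k + 3)^2*(k^2 + 6*k + 9) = (k + 3)^3*(k + 3)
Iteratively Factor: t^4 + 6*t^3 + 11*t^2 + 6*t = (t + 3)*(t^3 + 3*t^2 + 2*t) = t*(t + 3)*(t^2 + 3*t + 2) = t*(t + 1)*(t + 3)*(t + 2)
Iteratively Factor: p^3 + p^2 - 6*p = (p - 2)*(p^2 + 3*p) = (p - 2)*(p + 3)*(p)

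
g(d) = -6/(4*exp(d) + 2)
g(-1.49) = -2.07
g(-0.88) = -1.64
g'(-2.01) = 0.50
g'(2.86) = 0.08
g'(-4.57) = 0.06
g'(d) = 24*exp(d)/(4*exp(d) + 2)^2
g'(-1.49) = 0.64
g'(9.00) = 0.00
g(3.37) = -0.05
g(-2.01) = -2.37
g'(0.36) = 0.58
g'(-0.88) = 0.74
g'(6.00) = 0.00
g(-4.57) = -2.94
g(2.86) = -0.08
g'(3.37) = 0.05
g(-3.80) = -2.87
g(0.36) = -0.78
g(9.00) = 0.00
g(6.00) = 0.00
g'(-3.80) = 0.12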